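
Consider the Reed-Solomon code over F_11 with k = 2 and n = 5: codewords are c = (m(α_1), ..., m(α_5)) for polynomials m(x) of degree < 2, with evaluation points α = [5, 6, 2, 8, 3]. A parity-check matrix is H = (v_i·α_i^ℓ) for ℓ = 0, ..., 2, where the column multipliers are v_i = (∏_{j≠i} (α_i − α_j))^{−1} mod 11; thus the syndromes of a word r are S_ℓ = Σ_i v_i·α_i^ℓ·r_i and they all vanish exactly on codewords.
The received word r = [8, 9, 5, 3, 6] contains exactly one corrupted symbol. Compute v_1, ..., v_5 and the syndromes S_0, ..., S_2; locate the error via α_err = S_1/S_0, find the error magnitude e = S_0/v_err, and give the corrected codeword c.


S = (9, 6, 4), error at position 4, error magnitude e = 3, c = [8, 9, 5, 0, 6].

Step 1: column multipliers v_i = (∏_{j≠i}(α_i − α_j))^{−1} mod 11.
  i = 1 (α = 5): (5−6)(5−2)(5−8)(5−3) = (−1)·3·(−3)·2 = 18 ≡ 7, so v_1 = 7^{−1} = 8 (mod 11).
  i = 2 (α = 6): (6−5)(6−2)(6−8)(6−3) = 1·4·(−2)·3 = −24 ≡ 9, so v_2 = 9^{−1} = 5 (mod 11).
  i = 3 (α = 2): (2−5)(2−6)(2−8)(2−3) = (−3)·(−4)·(−6)·(−1) = 72 ≡ 6, so v_3 = 6^{−1} = 2 (mod 11).
  i = 4 (α = 8): (8−5)(8−6)(8−2)(8−3) = 3·2·6·5 = 180 ≡ 4, so v_4 = 4^{−1} = 3 (mod 11).
  i = 5 (α = 3): (3−5)(3−6)(3−2)(3−8) = (−2)·(−3)·1·(−5) = −30 ≡ 3, so v_5 = 3^{−1} = 4 (mod 11).
  v = [8, 5, 2, 3, 4].
Step 2: syndromes of r = [8, 9, 5, 3, 6] (all sums mod 11).
  S_0 = Σ v_i r_i = 8·8 + 5·9 + 2·5 + 3·3 + 4·6 = 152 ≡ 9.
  S_1 = Σ v_i α_i r_i = 8·5·8 + 5·6·9 + 2·2·5 + 3·8·3 + 4·3·6 = 754 ≡ 6.
  α_i^2 mod 11 = [3, 3, 4, 9, 9].
  S_2 = Σ v_i α_i^2 r_i = 8·3·8 + 5·3·9 + 2·4·5 + 3·9·3 + 4·9·6 = 664 ≡ 4.
  S = (9, 6, 4) ≠ 0, so r is not a codeword (an error is present).
Step 3: locate the error. For a single error e at position i, S_ℓ = v_i·e·α_i^ℓ, so α_err = S_1/S_0.
  S_0^{−1} = 9^{−1} = 5 (mod 11), so α_err = 6·5 = 30 ≡ 8 = α_4. Error position i = 4.
  Consistency check: S_2/S_1 = 4·2 = 8 ≡ 8 = α_err ✓ (single-error assumption holds).
Step 4: error magnitude e = S_0/v_4 = S_0·∏_{j≠4}(α_4 − α_j) = 9·4 = 36 ≡ 3 (mod 11).
Step 5: correct position 4: c_4 = r_4 − e = 3 − 3 ≡ 0 (mod 11). Hence c = [8, 9, 5, 0, 6].
  Check: interpolating c through the α_i gives m(x) = 3 + 1·x (degree < 2) with m(α_i) = c_i for every i, so c is indeed a codeword.


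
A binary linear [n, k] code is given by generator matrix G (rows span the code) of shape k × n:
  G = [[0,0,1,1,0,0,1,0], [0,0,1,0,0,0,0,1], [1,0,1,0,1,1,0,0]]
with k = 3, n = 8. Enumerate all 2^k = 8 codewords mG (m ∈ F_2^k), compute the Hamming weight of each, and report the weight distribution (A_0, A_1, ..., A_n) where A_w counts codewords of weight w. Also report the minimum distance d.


Weight distribution: A_0 = 1, A_2 = 1, A_3 = 2, A_4 = 2, A_5 = 1, A_7 = 1. Minimum distance d = 2.

Enumerate all 2^3 = 8 messages m ∈ F_2^3.
For each, compute codeword c = mG in F_2^8, then tally its weight.
  m = 000 → c = 00000000, weight = 0.
  m = 100 → c = 00110010, weight = 3.
  m = 010 → c = 00100001, weight = 2.
  m = 110 → c = 00010011, weight = 3.
  m = 001 → c = 10101100, weight = 4.
  m = 101 → c = 10011110, weight = 5.
  m = 011 → c = 10001101, weight = 4.
  m = 111 → c = 10111111, weight = 7.
Tally weights:
  weight 0: 1 codewords.
  weight 2: 1 codewords.
  weight 3: 2 codewords.
  weight 4: 2 codewords.
  weight 5: 1 codewords.
  weight 7: 1 codewords.
Minimum distance d = smallest w > 0 with A_w > 0 = 2.
Sanity: Σ A_w = 8 = 2^3 = 8 ✓.


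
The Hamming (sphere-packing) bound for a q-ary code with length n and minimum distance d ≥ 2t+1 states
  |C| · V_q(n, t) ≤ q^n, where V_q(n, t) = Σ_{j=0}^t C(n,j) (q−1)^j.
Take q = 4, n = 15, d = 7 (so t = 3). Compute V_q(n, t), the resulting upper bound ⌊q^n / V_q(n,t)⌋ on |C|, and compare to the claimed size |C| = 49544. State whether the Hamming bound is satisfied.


V_q(n, t) = 13276, q^n = 1073741824, Hamming bound = 80878, |C| = 49544 ≤ bound (satisfied).

Step 1: Compute V_q(n, t) = Σ_{j=0}^3 C(n, j) (q−1)^j.
  j = 0: C(15,0)·(3)^0 = 1·1 = 1.
  j = 1: C(15,1)·(3)^1 = 15·3 = 45.
  j = 2: C(15,2)·(3)^2 = 105·9 = 945.
  j = 3: C(15,3)·(3)^3 = 455·27 = 12285.
  V_q(n, t) = 1 + 45 + 945 + 12285 = 13276.
Step 2: q^n = 4^15 = 1073741824.
Step 3: Hamming bound ⌊q^n / V_q(n,t)⌋ = ⌊1073741824/13276⌋ = 80878.
Step 4: Compare |C| = 49544 to 80878: satisfied.
The claimed |C| lies below the Hamming bound.


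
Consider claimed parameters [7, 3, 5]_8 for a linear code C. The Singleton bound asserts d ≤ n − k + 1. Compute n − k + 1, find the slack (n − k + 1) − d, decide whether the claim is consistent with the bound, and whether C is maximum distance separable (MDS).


Singleton RHS = n − k + 1 = 5, slack = 0, bound satisfied, MDS.

Singleton bound: d ≤ n − k + 1.
Here n = 7, k = 3, so n − k + 1 = 5.
Given d = 5, check d ≤ 5: YES.
Slack = (n − k + 1) − d = 0.
The code is MDS (slack = 0).
Description: the claimed parameters are [7, 3, 5]_8; such a code would be MDS (meets Singleton bound).


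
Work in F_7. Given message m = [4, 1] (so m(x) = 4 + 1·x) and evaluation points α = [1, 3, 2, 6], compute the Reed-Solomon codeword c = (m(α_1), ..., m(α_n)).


c = [5, 0, 6, 3]

Message polynomial: m(x) = 4 + 1·x (mod 7).
For each evaluation point α_i, compute m(α_i) mod 7:
  α_1 = 1: Horner steps 1 → 5, so m(1) = 5.
  α_2 = 3: Horner steps 1 → 0, so m(3) = 0.
  α_3 = 2: Horner steps 1 → 6, so m(2) = 6.
  α_4 = 6: Horner steps 1 → 3, so m(6) = 3.
Codeword c = [5, 0, 6, 3] ∈ F_7^4.


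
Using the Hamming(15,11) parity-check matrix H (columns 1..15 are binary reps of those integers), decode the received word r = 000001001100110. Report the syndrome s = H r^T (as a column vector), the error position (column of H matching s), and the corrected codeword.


s = (0, 1, 1, 0)^T, error position = 6, corrected codeword c = 000000001100110

Compute s = H r^T mod 2 one row at a time:
  s_1 = 0 + 1 + 1 + 0 + 0 + 1 + 1 + 0 = 4 ≡ 0 (mod 2).
  s_2 = 0 + 0 + 1 + 0 + 0 + 1 + 1 + 0 = 3 ≡ 1 (mod 2).
  s_3 = 0 + 0 + 1 + 0 + 1 + 0 + 1 + 0 = 3 ≡ 1 (mod 2).
  s_4 = 0 + 0 + 0 + 0 + 1 + 0 + 1 + 0 = 2 ≡ 0 (mod 2).
s = (0, 1, 1, 0)^T — this equals column 6 of H (binary 0110), so error is at position 6.
Correct: flip bit 6 of r = 000001001100110 to get c = 000000001100110.


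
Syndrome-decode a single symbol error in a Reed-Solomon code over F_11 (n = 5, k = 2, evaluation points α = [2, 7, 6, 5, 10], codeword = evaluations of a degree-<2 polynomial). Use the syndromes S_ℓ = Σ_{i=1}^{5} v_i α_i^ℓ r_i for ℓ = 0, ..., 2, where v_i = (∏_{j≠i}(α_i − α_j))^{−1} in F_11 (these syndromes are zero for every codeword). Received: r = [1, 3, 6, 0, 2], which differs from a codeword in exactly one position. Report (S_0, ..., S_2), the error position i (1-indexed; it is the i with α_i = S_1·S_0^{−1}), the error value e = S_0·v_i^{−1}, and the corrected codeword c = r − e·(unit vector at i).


S = (2, 1, 6), error at position 3, error magnitude e = 10, c = [1, 3, 7, 0, 2].

Step 1: column multipliers v_i = (∏_{j≠i}(α_i − α_j))^{−1} mod 11.
  i = 1 (α = 2): (2−7)(2−6)(2−5)(2−10) = (−5)·(−4)·(−3)·(−8) = 480 ≡ 7, so v_1 = 7^{−1} = 8 (mod 11).
  i = 2 (α = 7): (7−2)(7−6)(7−5)(7−10) = 5·1·2·(−3) = −30 ≡ 3, so v_2 = 3^{−1} = 4 (mod 11).
  i = 3 (α = 6): (6−2)(6−7)(6−5)(6−10) = 4·(−1)·1·(−4) = 16 ≡ 5, so v_3 = 5^{−1} = 9 (mod 11).
  i = 4 (α = 5): (5−2)(5−7)(5−6)(5−10) = 3·(−2)·(−1)·(−5) = −30 ≡ 3, so v_4 = 3^{−1} = 4 (mod 11).
  i = 5 (α = 10): (10−2)(10−7)(10−6)(10−5) = 8·3·4·5 = 480 ≡ 7, so v_5 = 7^{−1} = 8 (mod 11).
  v = [8, 4, 9, 4, 8].
Step 2: syndromes of r = [1, 3, 6, 0, 2] (all sums mod 11).
  S_0 = Σ v_i r_i = 8·1 + 4·3 + 9·6 + 4·0 + 8·2 = 90 ≡ 2.
  S_1 = Σ v_i α_i r_i = 8·2·1 + 4·7·3 + 9·6·6 + 4·5·0 + 8·10·2 = 584 ≡ 1.
  α_i^2 mod 11 = [4, 5, 3, 3, 1].
  S_2 = Σ v_i α_i^2 r_i = 8·4·1 + 4·5·3 + 9·3·6 + 4·3·0 + 8·1·2 = 270 ≡ 6.
  S = (2, 1, 6) ≠ 0, so r is not a codeword (an error is present).
Step 3: locate the error. For a single error e at position i, S_ℓ = v_i·e·α_i^ℓ, so α_err = S_1/S_0.
  S_0^{−1} = 2^{−1} = 6 (mod 11), so α_err = 1·6 = 6 ≡ 6 = α_3. Error position i = 3.
  Consistency check: S_2/S_1 = 6·1 = 6 ≡ 6 = α_err ✓ (single-error assumption holds).
Step 4: error magnitude e = S_0/v_3 = S_0·∏_{j≠3}(α_3 − α_j) = 2·5 = 10 ≡ 10 (mod 11).
Step 5: correct position 3: c_3 = r_3 − e = 6 − 10 ≡ 7 (mod 11). Hence c = [1, 3, 7, 0, 2].
  Check: interpolating c through the α_i gives m(x) = 9 + 7·x (degree < 2) with m(α_i) = c_i for every i, so c is indeed a codeword.


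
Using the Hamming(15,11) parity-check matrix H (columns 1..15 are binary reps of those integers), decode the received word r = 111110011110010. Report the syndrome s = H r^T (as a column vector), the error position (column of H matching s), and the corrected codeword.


s = (1, 1, 1, 1)^T, error position = 15, corrected codeword c = 111110011110011

Compute s = H r^T mod 2 one row at a time:
  s_1 = 1 + 1 + 1 + 1 + 0 + 0 + 1 + 0 = 5 ≡ 1 (mod 2).
  s_2 = 1 + 1 + 0 + 0 + 0 + 0 + 1 + 0 = 3 ≡ 1 (mod 2).
  s_3 = 1 + 1 + 0 + 0 + 1 + 1 + 1 + 0 = 5 ≡ 1 (mod 2).
  s_4 = 1 + 1 + 1 + 0 + 1 + 1 + 0 + 0 = 5 ≡ 1 (mod 2).
s = (1, 1, 1, 1)^T — this equals column 15 of H (binary 1111), so error is at position 15.
Correct: flip bit 15 of r = 111110011110010 to get c = 111110011110011.


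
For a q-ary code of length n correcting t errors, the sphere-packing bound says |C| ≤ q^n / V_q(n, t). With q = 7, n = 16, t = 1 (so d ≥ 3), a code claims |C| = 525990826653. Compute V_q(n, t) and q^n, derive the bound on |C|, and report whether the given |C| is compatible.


V_q(n, t) = 97, q^n = 33232930569601, Hamming bound = 342607531645, |C| = 525990826653 > bound (violated).

Step 1: Compute V_q(n, t) = Σ_{j=0}^1 C(n, j) (q−1)^j.
  j = 0: C(16,0)·(6)^0 = 1·1 = 1.
  j = 1: C(16,1)·(6)^1 = 16·6 = 96.
  V_q(n, t) = 1 + 96 = 97.
Step 2: q^n = 7^16 = 33232930569601.
Step 3: Hamming bound ⌊q^n / V_q(n,t)⌋ = ⌊33232930569601/97⌋ = 342607531645.
Step 4: Compare |C| = 525990826653 to 342607531645: violated.
The claimed |C| lies above the Hamming bound, so no 7-ary code of length 16 with d ≥ 3 can have 525990826653 codewords.


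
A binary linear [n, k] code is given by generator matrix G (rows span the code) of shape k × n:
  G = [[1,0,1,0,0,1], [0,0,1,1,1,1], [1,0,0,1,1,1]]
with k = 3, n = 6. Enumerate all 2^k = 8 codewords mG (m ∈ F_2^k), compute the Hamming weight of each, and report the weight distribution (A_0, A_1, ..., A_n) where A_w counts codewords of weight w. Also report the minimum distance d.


Weight distribution: A_0 = 1, A_1 = 1, A_2 = 1, A_3 = 3, A_4 = 2. Minimum distance d = 1.

Enumerate all 2^3 = 8 messages m ∈ F_2^3.
For each, compute codeword c = mG in F_2^6, then tally its weight.
  m = 000 → c = 000000, weight = 0.
  m = 100 → c = 101001, weight = 3.
  m = 010 → c = 001111, weight = 4.
  m = 110 → c = 100110, weight = 3.
  m = 001 → c = 100111, weight = 4.
  m = 101 → c = 001110, weight = 3.
  m = 011 → c = 101000, weight = 2.
  m = 111 → c = 000001, weight = 1.
Tally weights:
  weight 0: 1 codewords.
  weight 1: 1 codewords.
  weight 2: 1 codewords.
  weight 3: 3 codewords.
  weight 4: 2 codewords.
Minimum distance d = smallest w > 0 with A_w > 0 = 1.
Sanity: Σ A_w = 8 = 2^3 = 8 ✓.


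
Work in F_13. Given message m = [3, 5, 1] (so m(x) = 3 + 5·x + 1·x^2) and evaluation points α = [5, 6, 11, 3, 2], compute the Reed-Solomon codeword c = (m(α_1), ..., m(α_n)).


c = [1, 4, 10, 1, 4]

Message polynomial: m(x) = 3 + 5·x + 1·x^2 (mod 13).
For each evaluation point α_i, compute m(α_i) mod 13:
  α_1 = 5: Horner steps 1 → 10 → 1, so m(5) = 1.
  α_2 = 6: Horner steps 1 → 11 → 4, so m(6) = 4.
  α_3 = 11: Horner steps 1 → 3 → 10, so m(11) = 10.
  α_4 = 3: Horner steps 1 → 8 → 1, so m(3) = 1.
  α_5 = 2: Horner steps 1 → 7 → 4, so m(2) = 4.
Codeword c = [1, 4, 10, 1, 4] ∈ F_13^5.


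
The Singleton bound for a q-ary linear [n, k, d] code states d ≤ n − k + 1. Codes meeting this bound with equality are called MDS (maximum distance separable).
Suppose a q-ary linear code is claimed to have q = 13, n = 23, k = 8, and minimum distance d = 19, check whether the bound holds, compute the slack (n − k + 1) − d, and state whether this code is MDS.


Singleton RHS = n − k + 1 = 16, slack = -3, bound violated (no such code; not MDS).

Singleton bound: d ≤ n − k + 1.
Here n = 23, k = 8, so n − k + 1 = 16.
Given d = 19, check d ≤ 16: NO.
Slack = (n − k + 1) − d = -3.
The slack is negative: d = 19 exceeds n − k + 1 = 16 by 3, so the Singleton bound is violated and no linear [23, 8, 19]_13 code can exist. In particular it is not MDS (MDS requires d = n − k + 1 exactly).
Description: the claimed parameters are [23, 8, 19]_13; such a code would be impossible (violates the Singleton bound).


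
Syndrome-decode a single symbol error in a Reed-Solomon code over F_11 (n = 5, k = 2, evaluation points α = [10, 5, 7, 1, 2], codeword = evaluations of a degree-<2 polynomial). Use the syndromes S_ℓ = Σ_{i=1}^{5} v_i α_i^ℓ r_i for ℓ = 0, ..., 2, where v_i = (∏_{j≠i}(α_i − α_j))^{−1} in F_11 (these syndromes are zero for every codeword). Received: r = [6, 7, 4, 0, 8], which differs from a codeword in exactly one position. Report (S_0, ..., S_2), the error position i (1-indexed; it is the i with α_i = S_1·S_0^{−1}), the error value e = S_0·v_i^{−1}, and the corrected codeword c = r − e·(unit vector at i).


S = (3, 4, 9), error at position 2, error magnitude e = 8, c = [6, 10, 4, 0, 8].

Step 1: column multipliers v_i = (∏_{j≠i}(α_i − α_j))^{−1} mod 11.
  i = 1 (α = 10): (10−5)(10−7)(10−1)(10−2) = 5·3·9·8 = 1080 ≡ 2, so v_1 = 2^{−1} = 6 (mod 11).
  i = 2 (α = 5): (5−10)(5−7)(5−1)(5−2) = (−5)·(−2)·4·3 = 120 ≡ 10, so v_2 = 10^{−1} = 10 (mod 11).
  i = 3 (α = 7): (7−10)(7−5)(7−1)(7−2) = (−3)·2·6·5 = −180 ≡ 7, so v_3 = 7^{−1} = 8 (mod 11).
  i = 4 (α = 1): (1−10)(1−5)(1−7)(1−2) = (−9)·(−4)·(−6)·(−1) = 216 ≡ 7, so v_4 = 7^{−1} = 8 (mod 11).
  i = 5 (α = 2): (2−10)(2−5)(2−7)(2−1) = (−8)·(−3)·(−5)·1 = −120 ≡ 1, so v_5 = 1^{−1} = 1 (mod 11).
  v = [6, 10, 8, 8, 1].
Step 2: syndromes of r = [6, 7, 4, 0, 8] (all sums mod 11).
  S_0 = Σ v_i r_i = 6·6 + 10·7 + 8·4 + 8·0 + 1·8 = 146 ≡ 3.
  S_1 = Σ v_i α_i r_i = 6·10·6 + 10·5·7 + 8·7·4 + 8·1·0 + 1·2·8 = 950 ≡ 4.
  α_i^2 mod 11 = [1, 3, 5, 1, 4].
  S_2 = Σ v_i α_i^2 r_i = 6·1·6 + 10·3·7 + 8·5·4 + 8·1·0 + 1·4·8 = 438 ≡ 9.
  S = (3, 4, 9) ≠ 0, so r is not a codeword (an error is present).
Step 3: locate the error. For a single error e at position i, S_ℓ = v_i·e·α_i^ℓ, so α_err = S_1/S_0.
  S_0^{−1} = 3^{−1} = 4 (mod 11), so α_err = 4·4 = 16 ≡ 5 = α_2. Error position i = 2.
  Consistency check: S_2/S_1 = 9·3 = 27 ≡ 5 = α_err ✓ (single-error assumption holds).
Step 4: error magnitude e = S_0/v_2 = S_0·∏_{j≠2}(α_2 − α_j) = 3·10 = 30 ≡ 8 (mod 11).
Step 5: correct position 2: c_2 = r_2 − e = 7 − 8 ≡ 10 (mod 11). Hence c = [6, 10, 4, 0, 8].
  Check: interpolating c through the α_i gives m(x) = 3 + 8·x (degree < 2) with m(α_i) = c_i for every i, so c is indeed a codeword.


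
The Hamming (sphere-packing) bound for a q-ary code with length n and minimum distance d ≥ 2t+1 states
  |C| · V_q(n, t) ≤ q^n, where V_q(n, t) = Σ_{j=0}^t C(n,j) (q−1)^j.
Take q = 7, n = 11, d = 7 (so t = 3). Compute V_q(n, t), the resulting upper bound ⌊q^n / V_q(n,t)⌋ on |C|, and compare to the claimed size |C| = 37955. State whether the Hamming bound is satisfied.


V_q(n, t) = 37687, q^n = 1977326743, Hamming bound = 52467, |C| = 37955 ≤ bound (satisfied).

Step 1: Compute V_q(n, t) = Σ_{j=0}^3 C(n, j) (q−1)^j.
  j = 0: C(11,0)·(6)^0 = 1·1 = 1.
  j = 1: C(11,1)·(6)^1 = 11·6 = 66.
  j = 2: C(11,2)·(6)^2 = 55·36 = 1980.
  j = 3: C(11,3)·(6)^3 = 165·216 = 35640.
  V_q(n, t) = 1 + 66 + 1980 + 35640 = 37687.
Step 2: q^n = 7^11 = 1977326743.
Step 3: Hamming bound ⌊q^n / V_q(n,t)⌋ = ⌊1977326743/37687⌋ = 52467.
Step 4: Compare |C| = 37955 to 52467: satisfied.
The claimed |C| lies below the Hamming bound.


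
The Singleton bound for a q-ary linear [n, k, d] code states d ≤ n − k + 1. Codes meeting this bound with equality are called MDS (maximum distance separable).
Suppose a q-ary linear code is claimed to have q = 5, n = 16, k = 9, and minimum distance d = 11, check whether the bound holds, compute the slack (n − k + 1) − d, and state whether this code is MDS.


Singleton RHS = n − k + 1 = 8, slack = -3, bound violated (no such code; not MDS).

Singleton bound: d ≤ n − k + 1.
Here n = 16, k = 9, so n − k + 1 = 8.
Given d = 11, check d ≤ 8: NO.
Slack = (n − k + 1) − d = -3.
The slack is negative: d = 11 exceeds n − k + 1 = 8 by 3, so the Singleton bound is violated and no linear [16, 9, 11]_5 code can exist. In particular it is not MDS (MDS requires d = n − k + 1 exactly).
Description: the claimed parameters are [16, 9, 11]_5; such a code would be impossible (violates the Singleton bound).


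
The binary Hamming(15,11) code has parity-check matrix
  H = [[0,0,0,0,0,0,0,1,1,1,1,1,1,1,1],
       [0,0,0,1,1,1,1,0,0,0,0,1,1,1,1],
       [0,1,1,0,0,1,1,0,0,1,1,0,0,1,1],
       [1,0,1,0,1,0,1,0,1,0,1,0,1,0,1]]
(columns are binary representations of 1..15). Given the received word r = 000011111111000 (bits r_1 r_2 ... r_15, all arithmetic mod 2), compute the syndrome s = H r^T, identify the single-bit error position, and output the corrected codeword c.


s = (1, 0, 0, 0)^T, error position = 8, corrected codeword c = 000011101111000

Compute s = H r^T mod 2 one row at a time:
  s_1 = 1 + 1 + 1 + 1 + 1 + 0 + 0 + 0 = 5 ≡ 1 (mod 2).
  s_2 = 0 + 1 + 1 + 1 + 1 + 0 + 0 + 0 = 4 ≡ 0 (mod 2).
  s_3 = 0 + 0 + 1 + 1 + 1 + 1 + 0 + 0 = 4 ≡ 0 (mod 2).
  s_4 = 0 + 0 + 1 + 1 + 1 + 1 + 0 + 0 = 4 ≡ 0 (mod 2).
s = (1, 0, 0, 0)^T — this equals column 8 of H (binary 1000), so error is at position 8.
Correct: flip bit 8 of r = 000011111111000 to get c = 000011101111000.


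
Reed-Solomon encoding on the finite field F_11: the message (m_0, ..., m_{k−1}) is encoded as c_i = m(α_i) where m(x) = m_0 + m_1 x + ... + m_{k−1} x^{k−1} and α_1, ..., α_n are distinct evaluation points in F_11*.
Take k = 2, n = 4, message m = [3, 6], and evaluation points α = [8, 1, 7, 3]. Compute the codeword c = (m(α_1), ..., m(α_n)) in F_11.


c = [7, 9, 1, 10]

Message polynomial: m(x) = 3 + 6·x (mod 11).
For each evaluation point α_i, compute m(α_i) mod 11:
  α_1 = 8: Horner steps 6 → 7, so m(8) = 7.
  α_2 = 1: Horner steps 6 → 9, so m(1) = 9.
  α_3 = 7: Horner steps 6 → 1, so m(7) = 1.
  α_4 = 3: Horner steps 6 → 10, so m(3) = 10.
Codeword c = [7, 9, 1, 10] ∈ F_11^4.


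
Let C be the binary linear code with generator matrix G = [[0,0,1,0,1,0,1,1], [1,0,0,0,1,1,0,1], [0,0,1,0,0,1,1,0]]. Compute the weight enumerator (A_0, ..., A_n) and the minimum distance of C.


Weight distribution: A_0 = 1, A_1 = 1, A_3 = 2, A_4 = 3, A_5 = 1. Minimum distance d = 1.

Enumerate all 2^3 = 8 messages m ∈ F_2^3.
For each, compute codeword c = mG in F_2^8, then tally its weight.
  m = 000 → c = 00000000, weight = 0.
  m = 100 → c = 00101011, weight = 4.
  m = 010 → c = 10001101, weight = 4.
  m = 110 → c = 10100110, weight = 4.
  m = 001 → c = 00100110, weight = 3.
  m = 101 → c = 00001101, weight = 3.
  m = 011 → c = 10101011, weight = 5.
  m = 111 → c = 10000000, weight = 1.
Tally weights:
  weight 0: 1 codewords.
  weight 1: 1 codewords.
  weight 3: 2 codewords.
  weight 4: 3 codewords.
  weight 5: 1 codewords.
Minimum distance d = smallest w > 0 with A_w > 0 = 1.
Sanity: Σ A_w = 8 = 2^3 = 8 ✓.


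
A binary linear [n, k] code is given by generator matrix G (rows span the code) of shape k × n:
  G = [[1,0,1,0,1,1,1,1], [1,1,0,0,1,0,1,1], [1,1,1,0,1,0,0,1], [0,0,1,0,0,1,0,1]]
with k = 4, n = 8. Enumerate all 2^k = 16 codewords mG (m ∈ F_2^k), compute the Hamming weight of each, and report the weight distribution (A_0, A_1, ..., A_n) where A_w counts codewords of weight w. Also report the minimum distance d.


Weight distribution: A_0 = 1, A_2 = 2, A_3 = 6, A_4 = 3, A_5 = 2, A_6 = 2. Minimum distance d = 2.

Enumerate all 2^4 = 16 messages m ∈ F_2^4.
For each, compute codeword c = mG in F_2^8, then tally its weight.
  m = 0000 → c = 00000000, weight = 0.
  m = 1000 → c = 10101111, weight = 6.
  m = 0100 → c = 11001011, weight = 5.
  m = 1100 → c = 01100100, weight = 3.
  m = 0010 → c = 11101001, weight = 5.
  m = 1010 → c = 01000110, weight = 3.
  m = 0110 → c = 00100010, weight = 2.
  m = 1110 → c = 10001101, weight = 4.
  m = 0001 → c = 00100101, weight = 3.
  m = 1001 → c = 10001010, weight = 3.
  m = 0101 → c = 11101110, weight = 6.
  m = 1101 → c = 01000001, weight = 2.
  m = 0011 → c = 11001100, weight = 4.
  m = 1011 → c = 01100011, weight = 4.
  m = 0111 → c = 00000111, weight = 3.
  m = 1111 → c = 10101000, weight = 3.
Tally weights:
  weight 0: 1 codewords.
  weight 2: 2 codewords.
  weight 3: 6 codewords.
  weight 4: 3 codewords.
  weight 5: 2 codewords.
  weight 6: 2 codewords.
Minimum distance d = smallest w > 0 with A_w > 0 = 2.
Sanity: Σ A_w = 16 = 2^4 = 16 ✓.


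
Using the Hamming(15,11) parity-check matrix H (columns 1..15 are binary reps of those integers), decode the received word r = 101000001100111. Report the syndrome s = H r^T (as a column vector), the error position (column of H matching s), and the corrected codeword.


s = (1, 1, 0, 1)^T, error position = 13, corrected codeword c = 101000001100011

Compute s = H r^T mod 2 one row at a time:
  s_1 = 0 + 1 + 1 + 0 + 0 + 1 + 1 + 1 = 5 ≡ 1 (mod 2).
  s_2 = 0 + 0 + 0 + 0 + 0 + 1 + 1 + 1 = 3 ≡ 1 (mod 2).
  s_3 = 0 + 1 + 0 + 0 + 1 + 0 + 1 + 1 = 4 ≡ 0 (mod 2).
  s_4 = 1 + 1 + 0 + 0 + 1 + 0 + 1 + 1 = 5 ≡ 1 (mod 2).
s = (1, 1, 0, 1)^T — this equals column 13 of H (binary 1101), so error is at position 13.
Correct: flip bit 13 of r = 101000001100111 to get c = 101000001100011.


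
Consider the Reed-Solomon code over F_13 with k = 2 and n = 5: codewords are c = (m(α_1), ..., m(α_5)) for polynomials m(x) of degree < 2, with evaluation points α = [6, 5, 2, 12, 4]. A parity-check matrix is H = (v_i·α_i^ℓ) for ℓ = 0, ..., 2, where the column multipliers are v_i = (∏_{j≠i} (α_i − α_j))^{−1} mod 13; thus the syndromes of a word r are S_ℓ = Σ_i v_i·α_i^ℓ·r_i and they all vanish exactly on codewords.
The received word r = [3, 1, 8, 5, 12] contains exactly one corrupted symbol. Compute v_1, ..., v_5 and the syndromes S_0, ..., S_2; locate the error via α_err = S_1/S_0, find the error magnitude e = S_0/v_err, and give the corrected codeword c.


S = (7, 6, 7), error at position 4, error magnitude e = 3, c = [3, 1, 8, 2, 12].

Step 1: column multipliers v_i = (∏_{j≠i}(α_i − α_j))^{−1} mod 13.
  i = 1 (α = 6): (6−5)(6−2)(6−12)(6−4) = 1·4·(−6)·2 = −48 ≡ 4, so v_1 = 4^{−1} = 10 (mod 13).
  i = 2 (α = 5): (5−6)(5−2)(5−12)(5−4) = (−1)·3·(−7)·1 = 21 ≡ 8, so v_2 = 8^{−1} = 5 (mod 13).
  i = 3 (α = 2): (2−6)(2−5)(2−12)(2−4) = (−4)·(−3)·(−10)·(−2) = 240 ≡ 6, so v_3 = 6^{−1} = 11 (mod 13).
  i = 4 (α = 12): (12−6)(12−5)(12−2)(12−4) = 6·7·10·8 = 3360 ≡ 6, so v_4 = 6^{−1} = 11 (mod 13).
  i = 5 (α = 4): (4−6)(4−5)(4−2)(4−12) = (−2)·(−1)·2·(−8) = −32 ≡ 7, so v_5 = 7^{−1} = 2 (mod 13).
  v = [10, 5, 11, 11, 2].
Step 2: syndromes of r = [3, 1, 8, 5, 12] (all sums mod 13).
  S_0 = Σ v_i r_i = 10·3 + 5·1 + 11·8 + 11·5 + 2·12 = 202 ≡ 7.
  S_1 = Σ v_i α_i r_i = 10·6·3 + 5·5·1 + 11·2·8 + 11·12·5 + 2·4·12 = 1137 ≡ 6.
  α_i^2 mod 13 = [10, 12, 4, 1, 3].
  S_2 = Σ v_i α_i^2 r_i = 10·10·3 + 5·12·1 + 11·4·8 + 11·1·5 + 2·3·12 = 839 ≡ 7.
  S = (7, 6, 7) ≠ 0, so r is not a codeword (an error is present).
Step 3: locate the error. For a single error e at position i, S_ℓ = v_i·e·α_i^ℓ, so α_err = S_1/S_0.
  S_0^{−1} = 7^{−1} = 2 (mod 13), so α_err = 6·2 = 12 ≡ 12 = α_4. Error position i = 4.
  Consistency check: S_2/S_1 = 7·11 = 77 ≡ 12 = α_err ✓ (single-error assumption holds).
Step 4: error magnitude e = S_0/v_4 = S_0·∏_{j≠4}(α_4 − α_j) = 7·6 = 42 ≡ 3 (mod 13).
Step 5: correct position 4: c_4 = r_4 − e = 5 − 3 ≡ 2 (mod 13). Hence c = [3, 1, 8, 2, 12].
  Check: interpolating c through the α_i gives m(x) = 4 + 2·x (degree < 2) with m(α_i) = c_i for every i, so c is indeed a codeword.


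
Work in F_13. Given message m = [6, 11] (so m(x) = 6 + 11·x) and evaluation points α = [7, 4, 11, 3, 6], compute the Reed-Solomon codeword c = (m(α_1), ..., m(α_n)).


c = [5, 11, 10, 0, 7]

Message polynomial: m(x) = 6 + 11·x (mod 13).
For each evaluation point α_i, compute m(α_i) mod 13:
  α_1 = 7: Horner steps 11 → 5, so m(7) = 5.
  α_2 = 4: Horner steps 11 → 11, so m(4) = 11.
  α_3 = 11: Horner steps 11 → 10, so m(11) = 10.
  α_4 = 3: Horner steps 11 → 0, so m(3) = 0.
  α_5 = 6: Horner steps 11 → 7, so m(6) = 7.
Codeword c = [5, 11, 10, 0, 7] ∈ F_13^5.


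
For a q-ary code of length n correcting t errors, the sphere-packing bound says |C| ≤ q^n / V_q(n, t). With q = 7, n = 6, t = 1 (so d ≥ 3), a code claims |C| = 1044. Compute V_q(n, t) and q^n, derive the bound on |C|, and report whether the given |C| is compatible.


V_q(n, t) = 37, q^n = 117649, Hamming bound = 3179, |C| = 1044 ≤ bound (satisfied).

Step 1: Compute V_q(n, t) = Σ_{j=0}^1 C(n, j) (q−1)^j.
  j = 0: C(6,0)·(6)^0 = 1·1 = 1.
  j = 1: C(6,1)·(6)^1 = 6·6 = 36.
  V_q(n, t) = 1 + 36 = 37.
Step 2: q^n = 7^6 = 117649.
Step 3: Hamming bound ⌊q^n / V_q(n,t)⌋ = ⌊117649/37⌋ = 3179.
Step 4: Compare |C| = 1044 to 3179: satisfied.
The claimed |C| lies below the Hamming bound.


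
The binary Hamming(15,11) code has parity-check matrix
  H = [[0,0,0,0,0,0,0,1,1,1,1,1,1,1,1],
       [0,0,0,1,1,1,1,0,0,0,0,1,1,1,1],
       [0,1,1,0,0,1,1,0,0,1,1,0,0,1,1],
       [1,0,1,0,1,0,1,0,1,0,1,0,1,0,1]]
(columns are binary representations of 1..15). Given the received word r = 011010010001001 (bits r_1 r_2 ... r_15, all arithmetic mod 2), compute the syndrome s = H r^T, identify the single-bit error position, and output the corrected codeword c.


s = (1, 1, 1, 1)^T, error position = 15, corrected codeword c = 011010010001000

Compute s = H r^T mod 2 one row at a time:
  s_1 = 1 + 0 + 0 + 0 + 1 + 0 + 0 + 1 = 3 ≡ 1 (mod 2).
  s_2 = 0 + 1 + 0 + 0 + 1 + 0 + 0 + 1 = 3 ≡ 1 (mod 2).
  s_3 = 1 + 1 + 0 + 0 + 0 + 0 + 0 + 1 = 3 ≡ 1 (mod 2).
  s_4 = 0 + 1 + 1 + 0 + 0 + 0 + 0 + 1 = 3 ≡ 1 (mod 2).
s = (1, 1, 1, 1)^T — this equals column 15 of H (binary 1111), so error is at position 15.
Correct: flip bit 15 of r = 011010010001001 to get c = 011010010001000.


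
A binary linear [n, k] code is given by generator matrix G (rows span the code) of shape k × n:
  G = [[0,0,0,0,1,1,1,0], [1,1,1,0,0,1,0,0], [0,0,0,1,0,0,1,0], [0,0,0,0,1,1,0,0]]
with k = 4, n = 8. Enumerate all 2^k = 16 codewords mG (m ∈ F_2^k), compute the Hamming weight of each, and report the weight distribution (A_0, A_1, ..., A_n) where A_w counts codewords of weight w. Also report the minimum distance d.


Weight distribution: A_0 = 1, A_1 = 2, A_2 = 2, A_3 = 2, A_4 = 3, A_5 = 4, A_6 = 2. Minimum distance d = 1.

Enumerate all 2^4 = 16 messages m ∈ F_2^4.
For each, compute codeword c = mG in F_2^8, then tally its weight.
  m = 0000 → c = 00000000, weight = 0.
  m = 1000 → c = 00001110, weight = 3.
  m = 0100 → c = 11100100, weight = 4.
  m = 1100 → c = 11101010, weight = 5.
  m = 0010 → c = 00010010, weight = 2.
  m = 1010 → c = 00011100, weight = 3.
  m = 0110 → c = 11110110, weight = 6.
  m = 1110 → c = 11111000, weight = 5.
  m = 0001 → c = 00001100, weight = 2.
  m = 1001 → c = 00000010, weight = 1.
  m = 0101 → c = 11101000, weight = 4.
  m = 1101 → c = 11100110, weight = 5.
  m = 0011 → c = 00011110, weight = 4.
  m = 1011 → c = 00010000, weight = 1.
  m = 0111 → c = 11111010, weight = 6.
  m = 1111 → c = 11110100, weight = 5.
Tally weights:
  weight 0: 1 codewords.
  weight 1: 2 codewords.
  weight 2: 2 codewords.
  weight 3: 2 codewords.
  weight 4: 3 codewords.
  weight 5: 4 codewords.
  weight 6: 2 codewords.
Minimum distance d = smallest w > 0 with A_w > 0 = 1.
Sanity: Σ A_w = 16 = 2^4 = 16 ✓.


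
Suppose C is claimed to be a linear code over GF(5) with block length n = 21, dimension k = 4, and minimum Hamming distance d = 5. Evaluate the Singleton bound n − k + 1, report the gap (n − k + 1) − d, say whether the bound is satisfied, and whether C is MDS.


Singleton RHS = n − k + 1 = 18, slack = 13, bound satisfied, not MDS.

Singleton bound: d ≤ n − k + 1.
Here n = 21, k = 4, so n − k + 1 = 18.
Given d = 5, check d ≤ 18: YES.
Slack = (n − k + 1) − d = 13.
The code is NOT MDS (slack = 13 > 0).
Description: the claimed parameters are [21, 4, 5]_5; such a code would be non-MDS.


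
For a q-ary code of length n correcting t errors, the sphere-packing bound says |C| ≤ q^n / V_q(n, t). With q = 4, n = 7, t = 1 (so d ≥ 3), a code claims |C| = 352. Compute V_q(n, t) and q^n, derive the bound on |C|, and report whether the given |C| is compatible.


V_q(n, t) = 22, q^n = 16384, Hamming bound = 744, |C| = 352 ≤ bound (satisfied).

Step 1: Compute V_q(n, t) = Σ_{j=0}^1 C(n, j) (q−1)^j.
  j = 0: C(7,0)·(3)^0 = 1·1 = 1.
  j = 1: C(7,1)·(3)^1 = 7·3 = 21.
  V_q(n, t) = 1 + 21 = 22.
Step 2: q^n = 4^7 = 16384.
Step 3: Hamming bound ⌊q^n / V_q(n,t)⌋ = ⌊16384/22⌋ = 744.
Step 4: Compare |C| = 352 to 744: satisfied.
The claimed |C| lies below the Hamming bound.


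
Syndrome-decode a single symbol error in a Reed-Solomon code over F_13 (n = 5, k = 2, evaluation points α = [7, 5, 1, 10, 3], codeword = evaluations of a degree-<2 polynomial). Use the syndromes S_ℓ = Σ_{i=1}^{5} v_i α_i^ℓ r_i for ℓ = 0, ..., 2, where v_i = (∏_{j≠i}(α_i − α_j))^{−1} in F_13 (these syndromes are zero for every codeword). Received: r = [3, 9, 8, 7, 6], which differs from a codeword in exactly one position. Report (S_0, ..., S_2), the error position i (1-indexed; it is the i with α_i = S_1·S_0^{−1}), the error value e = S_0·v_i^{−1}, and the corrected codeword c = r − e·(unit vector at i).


S = (6, 5, 2), error at position 5, error magnitude e = 4, c = [3, 9, 8, 7, 2].

Step 1: column multipliers v_i = (∏_{j≠i}(α_i − α_j))^{−1} mod 13.
  i = 1 (α = 7): (7−5)(7−1)(7−10)(7−3) = 2·6·(−3)·4 = −144 ≡ 12, so v_1 = 12^{−1} = 12 (mod 13).
  i = 2 (α = 5): (5−7)(5−1)(5−10)(5−3) = (−2)·4·(−5)·2 = 80 ≡ 2, so v_2 = 2^{−1} = 7 (mod 13).
  i = 3 (α = 1): (1−7)(1−5)(1−10)(1−3) = (−6)·(−4)·(−9)·(−2) = 432 ≡ 3, so v_3 = 3^{−1} = 9 (mod 13).
  i = 4 (α = 10): (10−7)(10−5)(10−1)(10−3) = 3·5·9·7 = 945 ≡ 9, so v_4 = 9^{−1} = 3 (mod 13).
  i = 5 (α = 3): (3−7)(3−5)(3−1)(3−10) = (−4)·(−2)·2·(−7) = −112 ≡ 5, so v_5 = 5^{−1} = 8 (mod 13).
  v = [12, 7, 9, 3, 8].
Step 2: syndromes of r = [3, 9, 8, 7, 6] (all sums mod 13).
  S_0 = Σ v_i r_i = 12·3 + 7·9 + 9·8 + 3·7 + 8·6 = 240 ≡ 6.
  S_1 = Σ v_i α_i r_i = 12·7·3 + 7·5·9 + 9·1·8 + 3·10·7 + 8·3·6 = 993 ≡ 5.
  α_i^2 mod 13 = [10, 12, 1, 9, 9].
  S_2 = Σ v_i α_i^2 r_i = 12·10·3 + 7·12·9 + 9·1·8 + 3·9·7 + 8·9·6 = 1809 ≡ 2.
  S = (6, 5, 2) ≠ 0, so r is not a codeword (an error is present).
Step 3: locate the error. For a single error e at position i, S_ℓ = v_i·e·α_i^ℓ, so α_err = S_1/S_0.
  S_0^{−1} = 6^{−1} = 11 (mod 13), so α_err = 5·11 = 55 ≡ 3 = α_5. Error position i = 5.
  Consistency check: S_2/S_1 = 2·8 = 16 ≡ 3 = α_err ✓ (single-error assumption holds).
Step 4: error magnitude e = S_0/v_5 = S_0·∏_{j≠5}(α_5 − α_j) = 6·5 = 30 ≡ 4 (mod 13).
Step 5: correct position 5: c_5 = r_5 − e = 6 − 4 ≡ 2 (mod 13). Hence c = [3, 9, 8, 7, 2].
  Check: interpolating c through the α_i gives m(x) = 11 + 10·x (degree < 2) with m(α_i) = c_i for every i, so c is indeed a codeword.


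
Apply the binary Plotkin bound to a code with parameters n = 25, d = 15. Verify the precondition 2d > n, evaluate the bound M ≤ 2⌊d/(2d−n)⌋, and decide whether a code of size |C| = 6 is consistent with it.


Plotkin bound M ≤ 6; given |C| = 6 ≤ bound (satisfied).

Check applicability: 2d = 30, n = 25.
2d − n = 5 > 0, so Plotkin applies.
Compute d/(2d−n) = 15/5 ≈ 3.0000.
⌊d/(2d−n)⌋ = 3.
Plotkin bound: M ≤ 2·3 = 6.
Given |C| = 6, check: satisfied.
This |C| is at the Plotkin bound.


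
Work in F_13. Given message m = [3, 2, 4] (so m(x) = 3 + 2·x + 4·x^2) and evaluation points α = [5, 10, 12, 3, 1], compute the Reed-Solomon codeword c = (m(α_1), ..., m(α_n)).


c = [9, 7, 5, 6, 9]

Message polynomial: m(x) = 3 + 2·x + 4·x^2 (mod 13).
For each evaluation point α_i, compute m(α_i) mod 13:
  α_1 = 5: Horner steps 4 → 9 → 9, so m(5) = 9.
  α_2 = 10: Horner steps 4 → 3 → 7, so m(10) = 7.
  α_3 = 12: Horner steps 4 → 11 → 5, so m(12) = 5.
  α_4 = 3: Horner steps 4 → 1 → 6, so m(3) = 6.
  α_5 = 1: Horner steps 4 → 6 → 9, so m(1) = 9.
Codeword c = [9, 7, 5, 6, 9] ∈ F_13^5.


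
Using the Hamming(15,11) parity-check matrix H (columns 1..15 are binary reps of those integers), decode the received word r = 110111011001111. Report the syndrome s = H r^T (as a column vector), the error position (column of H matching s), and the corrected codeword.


s = (0, 1, 0, 1)^T, error position = 5, corrected codeword c = 110101011001111

Compute s = H r^T mod 2 one row at a time:
  s_1 = 1 + 1 + 0 + 0 + 1 + 1 + 1 + 1 = 6 ≡ 0 (mod 2).
  s_2 = 1 + 1 + 1 + 0 + 1 + 1 + 1 + 1 = 7 ≡ 1 (mod 2).
  s_3 = 1 + 0 + 1 + 0 + 0 + 0 + 1 + 1 = 4 ≡ 0 (mod 2).
  s_4 = 1 + 0 + 1 + 0 + 1 + 0 + 1 + 1 = 5 ≡ 1 (mod 2).
s = (0, 1, 0, 1)^T — this equals column 5 of H (binary 0101), so error is at position 5.
Correct: flip bit 5 of r = 110111011001111 to get c = 110101011001111.


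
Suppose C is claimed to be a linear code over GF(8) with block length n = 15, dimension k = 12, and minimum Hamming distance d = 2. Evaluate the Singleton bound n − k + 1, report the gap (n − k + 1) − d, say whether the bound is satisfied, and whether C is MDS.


Singleton RHS = n − k + 1 = 4, slack = 2, bound satisfied, not MDS.

Singleton bound: d ≤ n − k + 1.
Here n = 15, k = 12, so n − k + 1 = 4.
Given d = 2, check d ≤ 4: YES.
Slack = (n − k + 1) − d = 2.
The code is NOT MDS (slack = 2 > 0).
Description: the claimed parameters are [15, 12, 2]_8; such a code would be non-MDS.


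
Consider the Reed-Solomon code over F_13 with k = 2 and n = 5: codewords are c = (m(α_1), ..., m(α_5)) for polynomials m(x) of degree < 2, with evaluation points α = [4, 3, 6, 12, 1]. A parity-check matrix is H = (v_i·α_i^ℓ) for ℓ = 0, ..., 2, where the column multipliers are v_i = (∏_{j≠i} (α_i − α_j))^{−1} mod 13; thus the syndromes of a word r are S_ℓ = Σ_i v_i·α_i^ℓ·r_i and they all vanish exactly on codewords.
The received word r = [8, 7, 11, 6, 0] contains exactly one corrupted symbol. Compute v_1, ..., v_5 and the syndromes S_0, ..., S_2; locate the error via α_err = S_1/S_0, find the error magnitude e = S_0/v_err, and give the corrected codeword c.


S = (12, 9, 10), error at position 1, error magnitude e = 4, c = [4, 7, 11, 6, 0].

Step 1: column multipliers v_i = (∏_{j≠i}(α_i − α_j))^{−1} mod 13.
  i = 1 (α = 4): (4−3)(4−6)(4−12)(4−1) = 1·(−2)·(−8)·3 = 48 ≡ 9, so v_1 = 9^{−1} = 3 (mod 13).
  i = 2 (α = 3): (3−4)(3−6)(3−12)(3−1) = (−1)·(−3)·(−9)·2 = −54 ≡ 11, so v_2 = 11^{−1} = 6 (mod 13).
  i = 3 (α = 6): (6−4)(6−3)(6−12)(6−1) = 2·3·(−6)·5 = −180 ≡ 2, so v_3 = 2^{−1} = 7 (mod 13).
  i = 4 (α = 12): (12−4)(12−3)(12−6)(12−1) = 8·9·6·11 = 4752 ≡ 7, so v_4 = 7^{−1} = 2 (mod 13).
  i = 5 (α = 1): (1−4)(1−3)(1−6)(1−12) = (−3)·(−2)·(−5)·(−11) = 330 ≡ 5, so v_5 = 5^{−1} = 8 (mod 13).
  v = [3, 6, 7, 2, 8].
Step 2: syndromes of r = [8, 7, 11, 6, 0] (all sums mod 13).
  S_0 = Σ v_i r_i = 3·8 + 6·7 + 7·11 + 2·6 + 8·0 = 155 ≡ 12.
  S_1 = Σ v_i α_i r_i = 3·4·8 + 6·3·7 + 7·6·11 + 2·12·6 + 8·1·0 = 828 ≡ 9.
  α_i^2 mod 13 = [3, 9, 10, 1, 1].
  S_2 = Σ v_i α_i^2 r_i = 3·3·8 + 6·9·7 + 7·10·11 + 2·1·6 + 8·1·0 = 1232 ≡ 10.
  S = (12, 9, 10) ≠ 0, so r is not a codeword (an error is present).
Step 3: locate the error. For a single error e at position i, S_ℓ = v_i·e·α_i^ℓ, so α_err = S_1/S_0.
  S_0^{−1} = 12^{−1} = 12 (mod 13), so α_err = 9·12 = 108 ≡ 4 = α_1. Error position i = 1.
  Consistency check: S_2/S_1 = 10·3 = 30 ≡ 4 = α_err ✓ (single-error assumption holds).
Step 4: error magnitude e = S_0/v_1 = S_0·∏_{j≠1}(α_1 − α_j) = 12·9 = 108 ≡ 4 (mod 13).
Step 5: correct position 1: c_1 = r_1 − e = 8 − 4 ≡ 4 (mod 13). Hence c = [4, 7, 11, 6, 0].
  Check: interpolating c through the α_i gives m(x) = 3 + 10·x (degree < 2) with m(α_i) = c_i for every i, so c is indeed a codeword.


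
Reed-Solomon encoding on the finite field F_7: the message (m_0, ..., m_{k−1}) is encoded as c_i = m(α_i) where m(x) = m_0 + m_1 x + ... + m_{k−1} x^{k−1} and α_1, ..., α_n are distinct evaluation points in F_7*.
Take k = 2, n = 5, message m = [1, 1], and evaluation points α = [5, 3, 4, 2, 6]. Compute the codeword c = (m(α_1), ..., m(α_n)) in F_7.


c = [6, 4, 5, 3, 0]

Message polynomial: m(x) = 1 + 1·x (mod 7).
For each evaluation point α_i, compute m(α_i) mod 7:
  α_1 = 5: Horner steps 1 → 6, so m(5) = 6.
  α_2 = 3: Horner steps 1 → 4, so m(3) = 4.
  α_3 = 4: Horner steps 1 → 5, so m(4) = 5.
  α_4 = 2: Horner steps 1 → 3, so m(2) = 3.
  α_5 = 6: Horner steps 1 → 0, so m(6) = 0.
Codeword c = [6, 4, 5, 3, 0] ∈ F_7^5.


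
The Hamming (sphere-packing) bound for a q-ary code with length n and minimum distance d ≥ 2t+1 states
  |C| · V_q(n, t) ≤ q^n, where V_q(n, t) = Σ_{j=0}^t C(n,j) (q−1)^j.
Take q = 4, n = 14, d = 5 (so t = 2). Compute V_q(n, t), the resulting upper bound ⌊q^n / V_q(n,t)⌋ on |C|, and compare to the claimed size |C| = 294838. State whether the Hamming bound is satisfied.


V_q(n, t) = 862, q^n = 268435456, Hamming bound = 311410, |C| = 294838 ≤ bound (satisfied).

Step 1: Compute V_q(n, t) = Σ_{j=0}^2 C(n, j) (q−1)^j.
  j = 0: C(14,0)·(3)^0 = 1·1 = 1.
  j = 1: C(14,1)·(3)^1 = 14·3 = 42.
  j = 2: C(14,2)·(3)^2 = 91·9 = 819.
  V_q(n, t) = 1 + 42 + 819 = 862.
Step 2: q^n = 4^14 = 268435456.
Step 3: Hamming bound ⌊q^n / V_q(n,t)⌋ = ⌊268435456/862⌋ = 311410.
Step 4: Compare |C| = 294838 to 311410: satisfied.
The claimed |C| lies below the Hamming bound.


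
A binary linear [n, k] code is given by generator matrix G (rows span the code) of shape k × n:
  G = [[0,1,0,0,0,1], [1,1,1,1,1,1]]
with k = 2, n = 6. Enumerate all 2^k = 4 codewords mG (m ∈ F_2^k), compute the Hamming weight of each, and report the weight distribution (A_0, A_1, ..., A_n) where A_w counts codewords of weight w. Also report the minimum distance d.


Weight distribution: A_0 = 1, A_2 = 1, A_4 = 1, A_6 = 1. Minimum distance d = 2.

Enumerate all 2^2 = 4 messages m ∈ F_2^2.
For each, compute codeword c = mG in F_2^6, then tally its weight.
  m = 00 → c = 000000, weight = 0.
  m = 10 → c = 010001, weight = 2.
  m = 01 → c = 111111, weight = 6.
  m = 11 → c = 101110, weight = 4.
Tally weights:
  weight 0: 1 codewords.
  weight 2: 1 codewords.
  weight 4: 1 codewords.
  weight 6: 1 codewords.
Minimum distance d = smallest w > 0 with A_w > 0 = 2.
Sanity: Σ A_w = 4 = 2^2 = 4 ✓.
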